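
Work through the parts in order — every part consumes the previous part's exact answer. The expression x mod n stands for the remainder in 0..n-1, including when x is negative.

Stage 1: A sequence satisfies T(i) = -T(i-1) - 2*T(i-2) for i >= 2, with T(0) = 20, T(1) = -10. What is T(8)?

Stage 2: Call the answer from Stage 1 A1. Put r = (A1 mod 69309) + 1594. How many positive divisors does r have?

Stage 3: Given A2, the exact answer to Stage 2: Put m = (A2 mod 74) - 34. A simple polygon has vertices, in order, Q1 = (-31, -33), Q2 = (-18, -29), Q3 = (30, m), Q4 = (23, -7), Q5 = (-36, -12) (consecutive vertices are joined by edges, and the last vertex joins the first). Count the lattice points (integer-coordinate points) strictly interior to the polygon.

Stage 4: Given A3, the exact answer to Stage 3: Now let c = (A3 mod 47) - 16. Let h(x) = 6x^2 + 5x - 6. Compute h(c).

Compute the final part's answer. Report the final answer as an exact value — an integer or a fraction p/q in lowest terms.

28

Stage 1: T(2) = -1*(-10) - 2*(20) = -30; iterating: T(2)=-30, T(3)=50, T(4)=10, T(5)=-110, T(6)=90, T(7)=130, T(8)=-310; answer -310
Stage 2: A1 = -310; r = 70593; 70593 = 3 * 23531; number of divisors = (1+1) * (1+1) = 4; answer 4
Stage 3: A2 = 4; m = -30; cross terms: (-31*-29 - -18*-33)=305, (-18*-30 - 30*-29)=1410, (30*-7 - 23*-30)=480, (23*-12 - -36*-7)=-528, (-36*-33 - -31*-12)=816; twice the area = |2483| = 2483; area = 2483/2; boundary points = 1 + 1 + 1 + 1 + 1 = 5; strictly interior points = area - boundary/2 + 1 = 1240; answer 1240
Stage 4: A3 = 1240; c = 2; 6*(2)^2 + 5*(2)^1 - 6 = (24) + (10) + (-6) = 28; answer 28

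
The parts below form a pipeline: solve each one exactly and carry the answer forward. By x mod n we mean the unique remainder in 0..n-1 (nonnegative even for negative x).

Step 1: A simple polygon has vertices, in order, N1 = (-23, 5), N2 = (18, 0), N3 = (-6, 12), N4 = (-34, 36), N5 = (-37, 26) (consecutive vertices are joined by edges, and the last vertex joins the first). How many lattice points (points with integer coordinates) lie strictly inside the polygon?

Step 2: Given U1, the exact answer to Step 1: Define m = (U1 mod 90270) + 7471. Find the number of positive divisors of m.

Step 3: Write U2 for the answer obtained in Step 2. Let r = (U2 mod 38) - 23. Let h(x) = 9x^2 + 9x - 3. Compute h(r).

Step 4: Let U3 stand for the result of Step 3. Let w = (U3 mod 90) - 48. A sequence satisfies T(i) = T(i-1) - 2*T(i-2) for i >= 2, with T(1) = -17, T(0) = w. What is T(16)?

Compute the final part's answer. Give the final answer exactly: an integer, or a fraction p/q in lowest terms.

-7455

Step 1: cross terms: (-23*0 - 18*5)=-90, (18*12 - -6*0)=216, (-6*36 - -34*12)=192, (-34*26 - -37*36)=448, (-37*5 - -23*26)=413; twice the area = |1179| = 1179; area = 1179/2; boundary points = 1 + 12 + 4 + 1 + 7 = 25; strictly interior points = area - boundary/2 + 1 = 578; answer 578
Step 2: U1 = 578; m = 8049; 8049 = 3 * 2683; number of divisors = (1+1) * (1+1) = 4; answer 4
Step 3: U2 = 4; r = -19; 9*(-19)^2 + 9*(-19)^1 - 3 = (3249) + (-171) + (-3) = 3075; answer 3075
Step 4: U3 = 3075; w = -33; T(2) = 1*(-17) - 2*(-33) = 49; iterating: T(2)=49, T(3)=83, T(4)=-15, T(5)=-181, T(6)=-151, T(7)=211, T(8)=513, T(9)=91, T(10)=-935, T(11)=-1117, T(12)=753, T(13)=2987, T(14)=1481, T(15)=-4493, T(16)=-7455; answer -7455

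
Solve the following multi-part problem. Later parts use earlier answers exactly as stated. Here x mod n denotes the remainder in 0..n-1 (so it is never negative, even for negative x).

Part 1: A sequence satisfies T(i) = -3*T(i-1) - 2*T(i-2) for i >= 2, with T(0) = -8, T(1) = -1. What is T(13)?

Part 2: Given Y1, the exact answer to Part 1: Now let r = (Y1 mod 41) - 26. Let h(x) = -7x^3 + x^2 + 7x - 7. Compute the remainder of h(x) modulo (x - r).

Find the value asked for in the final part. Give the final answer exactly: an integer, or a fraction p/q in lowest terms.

Part 1: T(2) = -3*(-1) - 2*(-8) = 19; iterating: T(2)=19, T(3)=-55, T(4)=127, T(5)=-271, T(6)=559, T(7)=-1135, T(8)=2287, T(9)=-4591, T(10)=9199, T(11)=-18415, T(12)=36847, T(13)=-73711; answer -73711
Part 2: Y1 = -73711; r = -19; remainder = value at the root: -7*(-19)^3 + 1*(-19)^2 + 7*(-19)^1 - 7 = (48013) + (361) + (-133) + (-7) = 48234; answer 48234

48234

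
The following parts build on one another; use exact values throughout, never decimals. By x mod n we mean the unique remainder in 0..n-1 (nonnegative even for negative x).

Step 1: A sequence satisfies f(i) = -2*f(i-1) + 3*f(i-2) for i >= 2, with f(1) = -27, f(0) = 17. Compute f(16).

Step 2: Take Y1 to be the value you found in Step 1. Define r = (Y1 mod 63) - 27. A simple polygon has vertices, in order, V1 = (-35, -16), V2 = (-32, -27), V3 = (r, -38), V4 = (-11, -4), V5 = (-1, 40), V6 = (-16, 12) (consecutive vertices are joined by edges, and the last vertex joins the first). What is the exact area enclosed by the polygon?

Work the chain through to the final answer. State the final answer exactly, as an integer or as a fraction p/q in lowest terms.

Step 1: f(2) = -2*(-27) + 3*(17) = 105; iterating: f(2)=105, f(3)=-291, f(4)=897, f(5)=-2667, f(6)=8025, f(7)=-24051, f(8)=72177, f(9)=-216507, f(10)=649545, f(11)=-1948611, f(12)=5845857, f(13)=-17537547, f(14)=52612665, f(15)=-157837971, f(16)=473513937; answer 473513937
Step 2: Y1 = 473513937; r = -12; cross terms: (-35*-27 - -32*-16)=433, (-32*-38 - -12*-27)=892, (-12*-4 - -11*-38)=-370, (-11*40 - -1*-4)=-444, (-1*12 - -16*40)=628, (-16*-16 - -35*12)=676; twice the area = |1815| = 1815; area = 1815/2; answer 1815/2

1815/2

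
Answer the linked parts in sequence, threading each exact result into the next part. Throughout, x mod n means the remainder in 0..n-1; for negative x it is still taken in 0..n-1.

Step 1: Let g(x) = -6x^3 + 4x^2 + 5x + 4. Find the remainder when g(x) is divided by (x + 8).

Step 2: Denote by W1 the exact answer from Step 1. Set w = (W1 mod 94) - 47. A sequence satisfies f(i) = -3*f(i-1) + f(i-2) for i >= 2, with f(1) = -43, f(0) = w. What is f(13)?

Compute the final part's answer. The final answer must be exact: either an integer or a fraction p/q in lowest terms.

-45335203

Step 1: remainder = value at the root: -6*(-8)^3 + 4*(-8)^2 + 5*(-8)^1 + 4 = (3072) + (256) + (-40) + (4) = 3292; answer 3292
Step 2: W1 = 3292; w = -45; f(2) = -3*(-43) + 1*(-45) = 84; iterating: f(2)=84, f(3)=-295, f(4)=969, f(5)=-3202, f(6)=10575, f(7)=-34927, f(8)=115356, f(9)=-380995, f(10)=1258341, f(11)=-4156018, f(12)=13726395, f(13)=-45335203; answer -45335203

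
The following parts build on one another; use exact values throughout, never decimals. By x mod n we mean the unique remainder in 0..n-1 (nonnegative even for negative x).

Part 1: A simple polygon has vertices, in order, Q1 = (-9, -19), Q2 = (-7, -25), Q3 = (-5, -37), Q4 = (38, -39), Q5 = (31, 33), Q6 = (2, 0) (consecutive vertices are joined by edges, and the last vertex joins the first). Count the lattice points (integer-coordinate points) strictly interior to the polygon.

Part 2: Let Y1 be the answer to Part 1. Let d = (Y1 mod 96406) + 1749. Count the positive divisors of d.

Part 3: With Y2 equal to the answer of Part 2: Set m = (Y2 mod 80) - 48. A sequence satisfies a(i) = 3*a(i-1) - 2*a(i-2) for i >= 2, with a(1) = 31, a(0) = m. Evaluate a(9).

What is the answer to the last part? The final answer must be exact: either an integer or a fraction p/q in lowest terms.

38281

Part 1: cross terms: (-9*-25 - -7*-19)=92, (-7*-37 - -5*-25)=134, (-5*-39 - 38*-37)=1601, (38*33 - 31*-39)=2463, (31*0 - 2*33)=-66, (2*-19 - -9*0)=-38; twice the area = |4186| = 4186; area = 2093; boundary points = 2 + 2 + 1 + 1 + 1 + 1 = 8; strictly interior points = area - boundary/2 + 1 = 2090; answer 2090
Part 2: Y1 = 2090; d = 3839; 3839 = 11 * 349; number of divisors = (1+1) * (1+1) = 4; answer 4
Part 3: Y2 = 4; m = -44; a(2) = 3*(31) - 2*(-44) = 181; iterating: a(2)=181, a(3)=481, a(4)=1081, a(5)=2281, a(6)=4681, a(7)=9481, a(8)=19081, a(9)=38281; answer 38281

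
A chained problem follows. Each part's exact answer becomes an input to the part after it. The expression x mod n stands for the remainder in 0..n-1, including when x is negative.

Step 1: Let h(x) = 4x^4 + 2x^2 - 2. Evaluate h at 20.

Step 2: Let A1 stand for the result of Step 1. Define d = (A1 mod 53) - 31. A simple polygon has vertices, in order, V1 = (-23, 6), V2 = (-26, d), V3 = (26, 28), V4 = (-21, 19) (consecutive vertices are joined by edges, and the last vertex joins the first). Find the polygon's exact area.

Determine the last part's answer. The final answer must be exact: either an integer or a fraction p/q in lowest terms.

484

Step 1: 4*(20)^4 + 2*(20)^2 - 2 = (640000) + (800) + (-2) = 640798; answer 640798
Step 2: A1 = 640798; d = -3; cross terms: (-23*-3 - -26*6)=225, (-26*28 - 26*-3)=-650, (26*19 - -21*28)=1082, (-21*6 - -23*19)=311; twice the area = |968| = 968; area = 484; answer 484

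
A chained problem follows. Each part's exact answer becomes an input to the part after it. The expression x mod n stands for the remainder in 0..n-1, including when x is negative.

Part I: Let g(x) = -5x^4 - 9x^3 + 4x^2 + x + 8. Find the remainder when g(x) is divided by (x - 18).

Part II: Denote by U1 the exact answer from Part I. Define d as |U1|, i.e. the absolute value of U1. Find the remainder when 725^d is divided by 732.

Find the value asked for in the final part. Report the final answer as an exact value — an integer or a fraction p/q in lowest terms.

289

Part I: remainder = value at the root: -5*(18)^4 - 9*(18)^3 + 4*(18)^2 + 1*(18)^1 + 8 = (-524880) + (-52488) + (1296) + (18) + (8) = -576046; answer -576046
Part II: U1 = -576046; d = 576046; squarings mod 732: 725^1=725, 725^2=49, 725^4=205, 725^8=301, 725^16=565, 725^32=73, 725^64=205, 725^128=301, 725^256=565, 725^512=73, 725^1024=205, 725^2048=301, 725^4096=565, 725^8192=73, 725^16384=205, 725^32768=301, 725^65536=565, 725^131072=73, 725^262144=205, 725^524288=301; 725^576046 = 725^2 * 725^4 * 725^8 * 725^32 * 725^512 * 725^2048 * 725^16384 * 725^32768 * 725^524288 = 289 (mod 732); answer 289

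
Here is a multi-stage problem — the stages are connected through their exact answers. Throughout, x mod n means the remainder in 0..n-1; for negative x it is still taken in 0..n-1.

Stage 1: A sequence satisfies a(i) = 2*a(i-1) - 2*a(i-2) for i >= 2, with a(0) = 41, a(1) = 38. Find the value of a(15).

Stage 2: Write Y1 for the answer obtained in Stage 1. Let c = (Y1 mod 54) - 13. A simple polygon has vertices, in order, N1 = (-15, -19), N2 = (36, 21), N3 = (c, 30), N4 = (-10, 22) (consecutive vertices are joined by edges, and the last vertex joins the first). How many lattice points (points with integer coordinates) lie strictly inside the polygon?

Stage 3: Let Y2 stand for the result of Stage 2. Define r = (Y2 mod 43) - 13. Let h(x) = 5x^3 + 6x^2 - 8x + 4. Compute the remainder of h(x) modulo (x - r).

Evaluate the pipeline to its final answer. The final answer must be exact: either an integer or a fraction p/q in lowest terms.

Stage 1: a(2) = 2*(38) - 2*(41) = -6; iterating: a(2)=-6, a(3)=-88, a(4)=-164, a(5)=-152, a(6)=24, a(7)=352, a(8)=656, a(9)=608, a(10)=-96, a(11)=-1408, a(12)=-2624, a(13)=-2432, a(14)=384, a(15)=5632; answer 5632
Stage 2: Y1 = 5632; c = 3; cross terms: (-15*21 - 36*-19)=369, (36*30 - 3*21)=1017, (3*22 - -10*30)=366, (-10*-19 - -15*22)=520; twice the area = |2272| = 2272; area = 1136; boundary points = 1 + 3 + 1 + 1 = 6; strictly interior points = area - boundary/2 + 1 = 1134; answer 1134
Stage 3: Y2 = 1134; r = 3; remainder = value at the root: 5*(3)^3 + 6*(3)^2 - 8*(3)^1 + 4 = (135) + (54) + (-24) + (4) = 169; answer 169

169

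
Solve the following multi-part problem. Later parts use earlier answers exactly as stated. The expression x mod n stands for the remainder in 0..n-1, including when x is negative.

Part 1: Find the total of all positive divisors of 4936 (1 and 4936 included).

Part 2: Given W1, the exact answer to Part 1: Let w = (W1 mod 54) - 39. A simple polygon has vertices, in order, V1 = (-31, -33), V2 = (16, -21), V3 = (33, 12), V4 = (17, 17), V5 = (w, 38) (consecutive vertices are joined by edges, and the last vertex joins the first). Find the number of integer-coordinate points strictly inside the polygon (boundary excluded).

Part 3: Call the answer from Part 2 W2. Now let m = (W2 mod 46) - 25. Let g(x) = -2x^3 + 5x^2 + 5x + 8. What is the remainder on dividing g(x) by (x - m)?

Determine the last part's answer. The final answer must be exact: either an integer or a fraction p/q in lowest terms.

Part 1: 4936 = 2^3 * 617; sigma = (1 + 2 + 4 + 8) * (1 + 617) = 15 * 618 = 9270; answer 9270
Part 2: W1 = 9270; w = -3; cross terms: (-31*-21 - 16*-33)=1179, (16*12 - 33*-21)=885, (33*17 - 17*12)=357, (17*38 - -3*17)=697, (-3*-33 - -31*38)=1277; twice the area = |4395| = 4395; area = 4395/2; boundary points = 1 + 1 + 1 + 1 + 1 = 5; strictly interior points = area - boundary/2 + 1 = 2196; answer 2196
Part 3: W2 = 2196; m = 9; remainder = value at the root: -2*(9)^3 + 5*(9)^2 + 5*(9)^1 + 8 = (-1458) + (405) + (45) + (8) = -1000; answer -1000

-1000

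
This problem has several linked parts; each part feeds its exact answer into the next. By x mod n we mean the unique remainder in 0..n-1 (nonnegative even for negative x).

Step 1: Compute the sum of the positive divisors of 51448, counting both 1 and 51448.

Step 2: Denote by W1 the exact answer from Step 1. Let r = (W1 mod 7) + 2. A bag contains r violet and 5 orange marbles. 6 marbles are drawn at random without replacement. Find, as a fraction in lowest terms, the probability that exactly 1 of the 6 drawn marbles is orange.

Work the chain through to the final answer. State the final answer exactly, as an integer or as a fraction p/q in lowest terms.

Step 1: 51448 = 2^3 * 59 * 109; sigma = (1 + 2 + 4 + 8) * (1 + 59) * (1 + 109) = 15 * 60 * 110 = 99000; answer 99000
Step 2: W1 = 99000; r = 8; total draws C(13,6) = 1716; favorable C(5,1)*C(8,5) = 280; P = 70/429; answer 70/429

70/429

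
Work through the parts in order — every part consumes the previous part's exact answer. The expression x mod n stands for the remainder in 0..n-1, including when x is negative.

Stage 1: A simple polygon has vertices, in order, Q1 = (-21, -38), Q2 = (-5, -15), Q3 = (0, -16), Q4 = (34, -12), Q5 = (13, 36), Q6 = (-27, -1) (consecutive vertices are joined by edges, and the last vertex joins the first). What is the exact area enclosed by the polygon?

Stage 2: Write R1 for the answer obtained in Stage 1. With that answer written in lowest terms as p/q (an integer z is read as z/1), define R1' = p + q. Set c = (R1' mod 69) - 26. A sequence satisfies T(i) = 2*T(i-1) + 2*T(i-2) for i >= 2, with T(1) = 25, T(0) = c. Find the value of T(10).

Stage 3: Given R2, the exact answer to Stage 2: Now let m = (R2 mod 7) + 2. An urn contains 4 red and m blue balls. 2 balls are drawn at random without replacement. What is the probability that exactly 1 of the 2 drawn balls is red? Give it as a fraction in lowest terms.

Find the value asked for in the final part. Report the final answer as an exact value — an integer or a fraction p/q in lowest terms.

Stage 1: cross terms: (-21*-15 - -5*-38)=125, (-5*-16 - 0*-15)=80, (0*-12 - 34*-16)=544, (34*36 - 13*-12)=1380, (13*-1 - -27*36)=959, (-27*-38 - -21*-1)=1005; twice the area = |4093| = 4093; area = 4093/2; answer 4093/2
Stage 2: R1 = 4093/2; threaded value p + q = 4095; c = -2; T(2) = 2*(25) + 2*(-2) = 46; iterating: T(2)=46, T(3)=142, T(4)=376, T(5)=1036, T(6)=2824, T(7)=7720, T(8)=21088, T(9)=57616, T(10)=157408; answer 157408
Stage 3: R2 = 157408; m = 8; total draws C(12,2) = 66; favorable C(4,1)*C(8,1) = 32; P = 16/33; answer 16/33

16/33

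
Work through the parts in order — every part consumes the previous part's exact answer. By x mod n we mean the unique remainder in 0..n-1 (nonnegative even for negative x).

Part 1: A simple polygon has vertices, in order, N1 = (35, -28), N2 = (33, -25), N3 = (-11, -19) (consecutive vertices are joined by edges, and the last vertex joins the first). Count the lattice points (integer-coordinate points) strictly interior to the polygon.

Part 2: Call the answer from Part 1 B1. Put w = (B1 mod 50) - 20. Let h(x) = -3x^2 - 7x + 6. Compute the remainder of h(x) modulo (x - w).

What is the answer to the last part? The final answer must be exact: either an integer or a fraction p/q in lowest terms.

Part 1: cross terms: (35*-25 - 33*-28)=49, (33*-19 - -11*-25)=-902, (-11*-28 - 35*-19)=973; twice the area = |120| = 120; area = 60; boundary points = 1 + 2 + 1 = 4; strictly interior points = area - boundary/2 + 1 = 59; answer 59
Part 2: B1 = 59; w = -11; remainder = value at the root: -3*(-11)^2 - 7*(-11)^1 + 6 = (-363) + (77) + (6) = -280; answer -280

-280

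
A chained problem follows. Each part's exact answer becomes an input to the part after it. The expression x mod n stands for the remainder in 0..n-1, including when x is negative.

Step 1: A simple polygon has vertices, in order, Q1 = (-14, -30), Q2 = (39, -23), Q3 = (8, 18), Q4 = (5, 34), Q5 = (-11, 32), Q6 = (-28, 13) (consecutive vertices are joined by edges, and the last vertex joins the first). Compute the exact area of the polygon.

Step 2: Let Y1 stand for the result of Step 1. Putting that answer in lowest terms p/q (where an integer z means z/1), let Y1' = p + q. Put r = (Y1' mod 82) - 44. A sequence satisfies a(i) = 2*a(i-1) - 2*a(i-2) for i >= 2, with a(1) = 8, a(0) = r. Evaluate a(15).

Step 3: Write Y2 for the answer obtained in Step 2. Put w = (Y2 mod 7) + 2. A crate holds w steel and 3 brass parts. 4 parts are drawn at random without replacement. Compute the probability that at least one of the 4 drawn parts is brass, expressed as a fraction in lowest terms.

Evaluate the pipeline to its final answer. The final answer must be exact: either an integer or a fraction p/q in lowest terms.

13/14

Step 1: cross terms: (-14*-23 - 39*-30)=1492, (39*18 - 8*-23)=886, (8*34 - 5*18)=182, (5*32 - -11*34)=534, (-11*13 - -28*32)=753, (-28*-30 - -14*13)=1022; twice the area = |4869| = 4869; area = 4869/2; answer 4869/2
Step 2: Y1 = 4869/2; threaded value p + q = 4871; r = -11; a(2) = 2*(8) - 2*(-11) = 38; iterating: a(2)=38, a(3)=60, a(4)=44, a(5)=-32, a(6)=-152, a(7)=-240, a(8)=-176, a(9)=128, a(10)=608, a(11)=960, a(12)=704, a(13)=-512, a(14)=-2432, a(15)=-3840; answer -3840
Step 3: Y2 = -3840; w = 5; total draws C(8,4) = 70; complement C(5,4) = 5; favorable 70 - 5 = 65; P = 13/14; answer 13/14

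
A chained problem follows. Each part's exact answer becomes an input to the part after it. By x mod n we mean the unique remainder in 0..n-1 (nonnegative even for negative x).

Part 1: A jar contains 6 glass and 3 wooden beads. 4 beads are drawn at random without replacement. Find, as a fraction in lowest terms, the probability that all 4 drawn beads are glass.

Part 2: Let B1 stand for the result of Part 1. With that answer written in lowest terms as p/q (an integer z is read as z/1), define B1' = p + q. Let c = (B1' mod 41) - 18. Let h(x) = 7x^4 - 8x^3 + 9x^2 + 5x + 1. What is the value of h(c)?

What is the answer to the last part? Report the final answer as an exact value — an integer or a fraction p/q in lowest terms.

160213

Part 1: total draws C(9,4) = 126; favorable C(6,4) = 15; P = 5/42; answer 5/42
Part 2: B1 = 5/42; threaded value p + q = 47; c = -12; 7*(-12)^4 - 8*(-12)^3 + 9*(-12)^2 + 5*(-12)^1 + 1 = (145152) + (13824) + (1296) + (-60) + (1) = 160213; answer 160213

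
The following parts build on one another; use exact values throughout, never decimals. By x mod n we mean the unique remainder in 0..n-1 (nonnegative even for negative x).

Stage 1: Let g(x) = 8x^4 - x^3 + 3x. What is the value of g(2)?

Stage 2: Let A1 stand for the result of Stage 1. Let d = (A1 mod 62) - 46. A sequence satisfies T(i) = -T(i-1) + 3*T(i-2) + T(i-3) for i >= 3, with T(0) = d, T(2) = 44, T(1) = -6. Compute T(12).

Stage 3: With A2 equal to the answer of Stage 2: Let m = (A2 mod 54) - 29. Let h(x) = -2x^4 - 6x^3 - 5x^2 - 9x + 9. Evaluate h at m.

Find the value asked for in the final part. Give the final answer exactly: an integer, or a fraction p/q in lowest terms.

-9

Stage 1: 8*(2)^4 - 1*(2)^3 + 3*(2)^1 = (128) + (-8) + (6) = 126; answer 126
Stage 2: A1 = 126; d = -44; T(3) = -1*(44) + 3*(-6) + 1*(-44) = -106; iterating: T(3)=-106, T(4)=232, T(5)=-506, T(6)=1096, T(7)=-2382, T(8)=5164, T(9)=-11214, T(10)=24324, T(11)=-52802, T(12)=114560; answer 114560
Stage 3: A2 = 114560; m = -3; -2*(-3)^4 - 6*(-3)^3 - 5*(-3)^2 - 9*(-3)^1 + 9 = (-162) + (162) + (-45) + (27) + (9) = -9; answer -9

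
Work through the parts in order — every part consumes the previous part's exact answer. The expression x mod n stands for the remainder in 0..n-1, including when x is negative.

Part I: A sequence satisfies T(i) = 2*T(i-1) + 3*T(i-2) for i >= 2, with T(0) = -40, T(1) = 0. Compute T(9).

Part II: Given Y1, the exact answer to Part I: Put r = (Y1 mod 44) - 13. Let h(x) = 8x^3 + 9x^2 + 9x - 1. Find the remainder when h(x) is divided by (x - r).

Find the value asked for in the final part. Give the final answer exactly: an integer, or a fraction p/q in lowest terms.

Part I: T(2) = 2*(0) + 3*(-40) = -120; iterating: T(2)=-120, T(3)=-240, T(4)=-840, T(5)=-2400, T(6)=-7320, T(7)=-21840, T(8)=-65640, T(9)=-196800; answer -196800
Part II: Y1 = -196800; r = -1; remainder = value at the root: 8*(-1)^3 + 9*(-1)^2 + 9*(-1)^1 - 1 = (-8) + (9) + (-9) + (-1) = -9; answer -9

-9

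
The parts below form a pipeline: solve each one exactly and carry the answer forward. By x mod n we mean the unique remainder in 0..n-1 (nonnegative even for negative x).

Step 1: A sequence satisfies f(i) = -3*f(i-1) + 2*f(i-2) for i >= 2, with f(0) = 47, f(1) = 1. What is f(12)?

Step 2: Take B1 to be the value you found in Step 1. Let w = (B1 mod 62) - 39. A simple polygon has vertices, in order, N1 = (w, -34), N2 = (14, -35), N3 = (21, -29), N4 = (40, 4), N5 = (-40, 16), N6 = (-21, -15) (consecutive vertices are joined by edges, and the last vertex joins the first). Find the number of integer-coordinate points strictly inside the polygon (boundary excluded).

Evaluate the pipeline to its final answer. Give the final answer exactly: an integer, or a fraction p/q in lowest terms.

Step 1: f(2) = -3*(1) + 2*(47) = 91; iterating: f(2)=91, f(3)=-271, f(4)=995, f(5)=-3527, f(6)=12571, f(7)=-44767, f(8)=159443, f(9)=-567863, f(10)=2022475, f(11)=-7203151, f(12)=25654403; answer 25654403
Step 2: B1 = 25654403; w = 4; cross terms: (4*-35 - 14*-34)=336, (14*-29 - 21*-35)=329, (21*4 - 40*-29)=1244, (40*16 - -40*4)=800, (-40*-15 - -21*16)=936, (-21*-34 - 4*-15)=774; twice the area = |4419| = 4419; area = 4419/2; boundary points = 1 + 1 + 1 + 4 + 1 + 1 = 9; strictly interior points = area - boundary/2 + 1 = 2206; answer 2206

2206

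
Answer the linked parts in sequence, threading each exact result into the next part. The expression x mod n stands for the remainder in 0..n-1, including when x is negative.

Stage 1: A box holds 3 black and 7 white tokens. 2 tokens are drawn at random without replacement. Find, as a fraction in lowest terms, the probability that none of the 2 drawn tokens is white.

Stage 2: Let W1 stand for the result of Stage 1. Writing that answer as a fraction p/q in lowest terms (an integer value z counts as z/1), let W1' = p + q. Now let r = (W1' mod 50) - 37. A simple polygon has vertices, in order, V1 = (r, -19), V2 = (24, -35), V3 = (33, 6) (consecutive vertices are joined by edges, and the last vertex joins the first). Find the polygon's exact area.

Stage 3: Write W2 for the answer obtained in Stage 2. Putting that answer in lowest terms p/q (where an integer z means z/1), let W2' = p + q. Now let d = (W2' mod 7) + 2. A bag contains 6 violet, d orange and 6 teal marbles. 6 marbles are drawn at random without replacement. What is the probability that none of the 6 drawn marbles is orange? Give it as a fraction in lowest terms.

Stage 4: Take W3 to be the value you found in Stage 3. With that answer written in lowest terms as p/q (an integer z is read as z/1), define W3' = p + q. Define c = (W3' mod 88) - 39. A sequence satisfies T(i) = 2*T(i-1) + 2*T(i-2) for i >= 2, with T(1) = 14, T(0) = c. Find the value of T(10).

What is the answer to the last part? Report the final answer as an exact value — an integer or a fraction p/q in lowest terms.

Stage 1: total draws C(10,2) = 45; favorable C(3,2) = 3; P = 1/15; answer 1/15
Stage 2: W1 = 1/15; threaded value p + q = 16; r = -21; cross terms: (-21*-35 - 24*-19)=1191, (24*6 - 33*-35)=1299, (33*-19 - -21*6)=-501; twice the area = |1989| = 1989; area = 1989/2; answer 1989/2
Stage 3: W2 = 1989/2; threaded value p + q = 1991; d = 5; total draws C(17,6) = 12376; favorable C(12,6) = 924; P = 33/442; answer 33/442
Stage 4: W3 = 33/442; threaded value p + q = 475; c = -4; T(2) = 2*(14) + 2*(-4) = 20; iterating: T(2)=20, T(3)=68, T(4)=176, T(5)=488, T(6)=1328, T(7)=3632, T(8)=9920, T(9)=27104, T(10)=74048; answer 74048

74048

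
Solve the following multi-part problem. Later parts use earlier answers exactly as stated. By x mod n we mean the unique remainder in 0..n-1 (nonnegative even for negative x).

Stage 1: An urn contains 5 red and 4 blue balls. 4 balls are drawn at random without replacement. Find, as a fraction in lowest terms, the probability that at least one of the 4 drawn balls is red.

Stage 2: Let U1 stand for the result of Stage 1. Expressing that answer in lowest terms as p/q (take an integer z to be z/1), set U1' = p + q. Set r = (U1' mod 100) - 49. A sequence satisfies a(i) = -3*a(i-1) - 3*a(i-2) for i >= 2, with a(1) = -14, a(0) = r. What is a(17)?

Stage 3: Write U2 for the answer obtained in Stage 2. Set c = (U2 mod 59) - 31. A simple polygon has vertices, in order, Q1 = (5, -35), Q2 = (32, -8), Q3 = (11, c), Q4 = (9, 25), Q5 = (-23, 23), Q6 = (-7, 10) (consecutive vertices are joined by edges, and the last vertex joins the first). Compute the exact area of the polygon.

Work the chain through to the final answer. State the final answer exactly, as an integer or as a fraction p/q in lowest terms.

1072

Stage 1: total draws C(9,4) = 126; complement C(4,4) = 1; favorable 126 - 1 = 125; P = 125/126; answer 125/126
Stage 2: U1 = 125/126; threaded value p + q = 251; r = 2; a(2) = -3*(-14) - 3*(2) = 36; iterating: a(2)=36, a(3)=-66, a(4)=90, a(5)=-72, a(6)=-54, a(7)=378, a(8)=-972, a(9)=1782, a(10)=-2430, a(11)=1944, a(12)=1458, a(13)=-10206, a(14)=26244, a(15)=-48114, a(16)=65610, a(17)=-52488; answer -52488
Stage 3: U2 = -52488; c = -9; cross terms: (5*-8 - 32*-35)=1080, (32*-9 - 11*-8)=-200, (11*25 - 9*-9)=356, (9*23 - -23*25)=782, (-23*10 - -7*23)=-69, (-7*-35 - 5*10)=195; twice the area = |2144| = 2144; area = 1072; answer 1072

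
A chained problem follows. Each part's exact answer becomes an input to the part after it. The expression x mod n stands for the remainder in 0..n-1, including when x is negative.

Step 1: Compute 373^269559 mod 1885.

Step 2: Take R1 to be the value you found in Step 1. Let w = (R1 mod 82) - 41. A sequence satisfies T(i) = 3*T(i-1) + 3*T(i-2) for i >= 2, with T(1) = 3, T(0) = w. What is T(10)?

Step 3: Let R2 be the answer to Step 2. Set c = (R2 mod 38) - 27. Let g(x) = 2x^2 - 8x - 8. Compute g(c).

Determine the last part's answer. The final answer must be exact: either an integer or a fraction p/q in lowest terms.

632

Step 1: squarings mod 1885: 373^1=373, 373^2=1524, 373^4=256, 373^8=1446, 373^16=451, 373^32=1706, 373^64=1881, 373^128=16, 373^256=256, 373^512=1446, 373^1024=451, 373^2048=1706, 373^4096=1881, 373^8192=16, 373^16384=256, 373^32768=1446, 373^65536=451, 373^131072=1706, 373^262144=1881; 373^269559 = 373^1 * 373^2 * 373^4 * 373^16 * 373^32 * 373^64 * 373^128 * 373^1024 * 373^2048 * 373^4096 * 373^262144 = 1067 (mod 1885); answer 1067
Step 2: R1 = 1067; w = -40; T(2) = 3*(3) + 3*(-40) = -111; iterating: T(2)=-111, T(3)=-324, T(4)=-1305, T(5)=-4887, T(6)=-18576, T(7)=-70389, T(8)=-266895, T(9)=-1011852, T(10)=-3836241; answer -3836241
Step 3: R2 = -3836241; c = -16; 2*(-16)^2 - 8*(-16)^1 - 8 = (512) + (128) + (-8) = 632; answer 632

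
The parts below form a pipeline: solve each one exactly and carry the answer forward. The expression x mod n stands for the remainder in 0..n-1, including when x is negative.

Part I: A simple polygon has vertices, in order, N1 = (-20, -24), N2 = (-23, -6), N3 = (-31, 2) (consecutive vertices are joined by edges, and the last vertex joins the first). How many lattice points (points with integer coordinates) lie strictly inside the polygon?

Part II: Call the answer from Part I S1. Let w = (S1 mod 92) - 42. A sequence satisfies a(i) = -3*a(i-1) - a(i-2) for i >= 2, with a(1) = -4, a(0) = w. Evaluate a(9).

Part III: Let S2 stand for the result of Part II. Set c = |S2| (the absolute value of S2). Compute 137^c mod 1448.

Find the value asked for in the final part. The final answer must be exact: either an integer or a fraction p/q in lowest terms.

Part I: cross terms: (-20*-6 - -23*-24)=-432, (-23*2 - -31*-6)=-232, (-31*-24 - -20*2)=784; twice the area = |120| = 120; area = 60; boundary points = 3 + 8 + 1 = 12; strictly interior points = area - boundary/2 + 1 = 55; answer 55
Part II: S1 = 55; w = 13; a(2) = -3*(-4) - 1*(13) = -1; iterating: a(2)=-1, a(3)=7, a(4)=-20, a(5)=53, a(6)=-139, a(7)=364, a(8)=-953, a(9)=2495; answer 2495
Part III: S2 = 2495; c = 2495; squarings mod 1448: 137^1=137, 137^2=1393, 137^4=129, 137^8=713, 137^16=121, 137^32=161, 137^64=1305, 137^128=177, 137^256=921, 137^512=1161, 137^1024=1281, 137^2048=377; 137^2495 = 137^1 * 137^2 * 137^4 * 137^8 * 137^16 * 137^32 * 137^128 * 137^256 * 137^2048 = 681 (mod 1448); answer 681

681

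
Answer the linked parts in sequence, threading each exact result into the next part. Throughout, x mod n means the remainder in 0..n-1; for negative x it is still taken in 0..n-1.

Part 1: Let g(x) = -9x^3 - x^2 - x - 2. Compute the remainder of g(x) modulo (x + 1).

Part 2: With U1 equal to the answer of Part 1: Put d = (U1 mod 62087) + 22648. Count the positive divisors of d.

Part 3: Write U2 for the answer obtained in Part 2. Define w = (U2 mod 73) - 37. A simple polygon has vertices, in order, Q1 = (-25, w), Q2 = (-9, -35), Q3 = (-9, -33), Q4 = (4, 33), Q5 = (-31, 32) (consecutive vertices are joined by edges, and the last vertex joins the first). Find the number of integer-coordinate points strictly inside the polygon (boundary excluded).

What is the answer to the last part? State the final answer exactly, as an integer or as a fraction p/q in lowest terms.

Part 1: remainder = value at the root: -9*(-1)^3 - 1*(-1)^2 - 1*(-1)^1 - 2 = (9) + (-1) + (1) + (-2) = 7; answer 7
Part 2: U1 = 7; d = 22655; 22655 = 5 * 23 * 197; number of divisors = (1+1) * (1+1) * (1+1) = 8; answer 8
Part 3: U2 = 8; w = -29; cross terms: (-25*-35 - -9*-29)=614, (-9*-33 - -9*-35)=-18, (-9*33 - 4*-33)=-165, (4*32 - -31*33)=1151, (-31*-29 - -25*32)=1699; twice the area = |3281| = 3281; area = 3281/2; boundary points = 2 + 2 + 1 + 1 + 1 = 7; strictly interior points = area - boundary/2 + 1 = 1638; answer 1638

1638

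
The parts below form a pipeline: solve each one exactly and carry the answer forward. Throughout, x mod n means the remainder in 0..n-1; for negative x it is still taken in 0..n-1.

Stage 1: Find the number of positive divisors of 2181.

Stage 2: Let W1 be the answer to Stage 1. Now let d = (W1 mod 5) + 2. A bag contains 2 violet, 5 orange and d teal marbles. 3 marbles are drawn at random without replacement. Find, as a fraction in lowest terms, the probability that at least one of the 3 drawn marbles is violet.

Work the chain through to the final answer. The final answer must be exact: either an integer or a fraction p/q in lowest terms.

Stage 1: 2181 = 3 * 727; number of divisors = (1+1) * (1+1) = 4; answer 4
Stage 2: W1 = 4; d = 6; total draws C(13,3) = 286; complement C(11,3) = 165; favorable 286 - 165 = 121; P = 11/26; answer 11/26

11/26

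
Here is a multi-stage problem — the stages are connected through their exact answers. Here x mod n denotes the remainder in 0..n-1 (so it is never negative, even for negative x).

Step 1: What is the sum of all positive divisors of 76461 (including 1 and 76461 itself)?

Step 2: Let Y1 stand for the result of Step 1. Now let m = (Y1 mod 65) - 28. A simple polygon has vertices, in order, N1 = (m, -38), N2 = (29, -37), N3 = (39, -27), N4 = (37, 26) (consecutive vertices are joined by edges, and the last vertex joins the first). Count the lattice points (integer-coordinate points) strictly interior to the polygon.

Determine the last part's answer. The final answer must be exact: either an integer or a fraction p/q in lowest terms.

Step 1: 76461 = 3 * 7 * 11 * 331; sigma = (1 + 3) * (1 + 7) * (1 + 11) * (1 + 331) = 4 * 8 * 12 * 332 = 127488; answer 127488
Step 2: Y1 = 127488; m = -5; cross terms: (-5*-37 - 29*-38)=1287, (29*-27 - 39*-37)=660, (39*26 - 37*-27)=2013, (37*-38 - -5*26)=-1276; twice the area = |2684| = 2684; area = 1342; boundary points = 1 + 10 + 1 + 2 = 14; strictly interior points = area - boundary/2 + 1 = 1336; answer 1336

1336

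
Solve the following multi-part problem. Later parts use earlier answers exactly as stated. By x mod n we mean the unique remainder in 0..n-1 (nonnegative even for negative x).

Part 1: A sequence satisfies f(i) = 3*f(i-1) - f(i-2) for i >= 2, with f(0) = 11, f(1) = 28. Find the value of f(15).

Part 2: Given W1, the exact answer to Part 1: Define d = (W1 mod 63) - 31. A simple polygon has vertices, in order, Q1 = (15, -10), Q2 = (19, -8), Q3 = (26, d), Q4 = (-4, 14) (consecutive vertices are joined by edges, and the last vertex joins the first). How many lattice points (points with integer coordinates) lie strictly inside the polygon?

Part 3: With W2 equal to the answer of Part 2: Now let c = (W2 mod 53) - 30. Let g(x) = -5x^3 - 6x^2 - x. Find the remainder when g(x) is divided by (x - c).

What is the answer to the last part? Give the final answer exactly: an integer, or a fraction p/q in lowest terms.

Part 1: f(2) = 3*(28) - 1*(11) = 73; iterating: f(2)=73, f(3)=191, f(4)=500, f(5)=1309, f(6)=3427, f(7)=8972, f(8)=23489, f(9)=61495, f(10)=160996, f(11)=421493, f(12)=1103483, f(13)=2888956, f(14)=7563385, f(15)=19801199; answer 19801199
Part 2: W1 = 19801199; d = 16; cross terms: (15*-8 - 19*-10)=70, (19*16 - 26*-8)=512, (26*14 - -4*16)=428, (-4*-10 - 15*14)=-170; twice the area = |840| = 840; area = 420; boundary points = 2 + 1 + 2 + 1 = 6; strictly interior points = area - boundary/2 + 1 = 418; answer 418
Part 3: W2 = 418; c = 17; remainder = value at the root: -5*(17)^3 - 6*(17)^2 - 1*(17)^1 = (-24565) + (-1734) + (-17) = -26316; answer -26316

-26316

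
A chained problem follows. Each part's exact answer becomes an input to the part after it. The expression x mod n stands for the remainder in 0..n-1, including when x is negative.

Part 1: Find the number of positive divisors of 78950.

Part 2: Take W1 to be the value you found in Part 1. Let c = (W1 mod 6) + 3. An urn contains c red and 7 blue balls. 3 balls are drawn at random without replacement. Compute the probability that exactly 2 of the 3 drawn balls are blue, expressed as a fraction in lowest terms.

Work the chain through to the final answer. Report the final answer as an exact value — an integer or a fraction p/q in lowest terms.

21/40

Part 1: 78950 = 2 * 5^2 * 1579; number of divisors = (1+1) * (2+1) * (1+1) = 12; answer 12
Part 2: W1 = 12; c = 3; total draws C(10,3) = 120; favorable C(7,2)*C(3,1) = 63; P = 21/40; answer 21/40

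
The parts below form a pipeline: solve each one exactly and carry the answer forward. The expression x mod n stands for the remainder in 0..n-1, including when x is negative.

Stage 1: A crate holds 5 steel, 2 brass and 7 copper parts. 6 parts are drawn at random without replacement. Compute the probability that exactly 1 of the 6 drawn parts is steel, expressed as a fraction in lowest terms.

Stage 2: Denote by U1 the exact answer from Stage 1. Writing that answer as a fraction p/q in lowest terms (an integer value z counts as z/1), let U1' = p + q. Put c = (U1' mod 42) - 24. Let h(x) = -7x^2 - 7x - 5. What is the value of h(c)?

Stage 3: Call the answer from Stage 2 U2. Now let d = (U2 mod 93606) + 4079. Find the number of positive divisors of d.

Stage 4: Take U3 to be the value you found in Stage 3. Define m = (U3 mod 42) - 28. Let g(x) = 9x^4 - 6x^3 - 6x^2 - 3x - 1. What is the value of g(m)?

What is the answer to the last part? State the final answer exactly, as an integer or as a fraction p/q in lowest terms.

Stage 1: total draws C(14,6) = 3003; favorable C(5,1)*C(9,5) = 630; P = 30/143; answer 30/143
Stage 2: U1 = 30/143; threaded value p + q = 173; c = -19; -7*(-19)^2 - 7*(-19)^1 - 5 = (-2527) + (133) + (-5) = -2399; answer -2399
Stage 3: U2 = -2399; d = 95286; 95286 = 2 * 3 * 15881; number of divisors = (1+1) * (1+1) * (1+1) = 8; answer 8
Stage 4: U3 = 8; m = -20; 9*(-20)^4 - 6*(-20)^3 - 6*(-20)^2 - 3*(-20)^1 - 1 = (1440000) + (48000) + (-2400) + (60) + (-1) = 1485659; answer 1485659

1485659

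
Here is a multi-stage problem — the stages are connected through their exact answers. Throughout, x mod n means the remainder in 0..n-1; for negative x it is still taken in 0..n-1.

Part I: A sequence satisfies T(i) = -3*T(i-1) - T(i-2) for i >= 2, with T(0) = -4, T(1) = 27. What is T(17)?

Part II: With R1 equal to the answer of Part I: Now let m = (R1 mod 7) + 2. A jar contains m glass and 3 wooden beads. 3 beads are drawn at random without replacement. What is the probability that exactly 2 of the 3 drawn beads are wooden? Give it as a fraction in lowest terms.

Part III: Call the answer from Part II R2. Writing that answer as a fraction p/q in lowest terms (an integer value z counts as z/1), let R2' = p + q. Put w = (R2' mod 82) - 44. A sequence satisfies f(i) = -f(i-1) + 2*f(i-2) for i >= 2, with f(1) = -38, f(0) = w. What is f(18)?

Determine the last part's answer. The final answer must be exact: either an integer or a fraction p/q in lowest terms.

4980736

Part I: T(2) = -3*(27) - 1*(-4) = -77; iterating: T(2)=-77, T(3)=204, T(4)=-535, T(5)=1401, T(6)=-3668, T(7)=9603, T(8)=-25141, T(9)=65820, T(10)=-172319, T(11)=451137, T(12)=-1181092, T(13)=3092139, T(14)=-8095325, T(15)=21193836, T(16)=-55486183, T(17)=145264713; answer 145264713
Part II: R1 = 145264713; m = 8; total draws C(11,3) = 165; favorable C(3,2)*C(8,1) = 24; P = 8/55; answer 8/55
Part III: R2 = 8/55; threaded value p + q = 63; w = 19; f(2) = -1*(-38) + 2*(19) = 76; iterating: f(2)=76, f(3)=-152, f(4)=304, f(5)=-608, f(6)=1216, f(7)=-2432, f(8)=4864, f(9)=-9728, f(10)=19456, f(11)=-38912, f(12)=77824, f(13)=-155648, f(14)=311296, f(15)=-622592, f(16)=1245184, f(17)=-2490368, f(18)=4980736; answer 4980736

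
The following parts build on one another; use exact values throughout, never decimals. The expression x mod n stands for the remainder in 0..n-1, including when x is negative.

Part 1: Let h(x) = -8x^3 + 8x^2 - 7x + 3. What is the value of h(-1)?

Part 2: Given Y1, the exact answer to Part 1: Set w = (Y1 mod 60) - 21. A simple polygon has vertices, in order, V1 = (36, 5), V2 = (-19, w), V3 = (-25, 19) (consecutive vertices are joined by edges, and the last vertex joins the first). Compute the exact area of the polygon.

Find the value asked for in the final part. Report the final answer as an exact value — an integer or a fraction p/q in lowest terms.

385

Part 1: -8*(-1)^3 + 8*(-1)^2 - 7*(-1)^1 + 3 = (8) + (8) + (7) + (3) = 26; answer 26
Part 2: Y1 = 26; w = 5; cross terms: (36*5 - -19*5)=275, (-19*19 - -25*5)=-236, (-25*5 - 36*19)=-809; twice the area = |-770| = 770; area = 385; answer 385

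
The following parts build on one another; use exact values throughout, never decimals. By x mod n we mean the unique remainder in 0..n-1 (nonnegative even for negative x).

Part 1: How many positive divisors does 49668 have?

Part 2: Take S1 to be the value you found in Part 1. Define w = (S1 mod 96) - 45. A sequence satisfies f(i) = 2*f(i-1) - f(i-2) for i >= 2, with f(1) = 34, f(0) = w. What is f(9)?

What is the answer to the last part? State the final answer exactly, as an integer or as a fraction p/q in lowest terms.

Part 1: 49668 = 2^2 * 3 * 4139; number of divisors = (2+1) * (1+1) * (1+1) = 12; answer 12
Part 2: S1 = 12; w = -33; f(2) = 2*(34) - 1*(-33) = 101; iterating: f(2)=101, f(3)=168, f(4)=235, f(5)=302, f(6)=369, f(7)=436, f(8)=503, f(9)=570; answer 570

570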